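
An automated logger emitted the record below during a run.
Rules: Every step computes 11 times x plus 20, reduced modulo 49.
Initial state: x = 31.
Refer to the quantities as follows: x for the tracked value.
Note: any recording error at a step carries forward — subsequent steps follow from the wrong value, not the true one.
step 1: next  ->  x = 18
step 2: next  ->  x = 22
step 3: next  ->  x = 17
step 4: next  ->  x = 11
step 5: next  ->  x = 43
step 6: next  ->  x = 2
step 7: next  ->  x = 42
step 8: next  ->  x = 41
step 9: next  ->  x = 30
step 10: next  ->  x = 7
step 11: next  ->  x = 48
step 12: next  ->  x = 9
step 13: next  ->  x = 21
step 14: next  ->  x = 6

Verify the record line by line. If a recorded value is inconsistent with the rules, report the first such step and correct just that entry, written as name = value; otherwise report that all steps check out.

step 6, x = 3

Step 1: x = (11*31 + 20) mod 49 = 18 — exactly as logged.
Step 2: x = (11*18 + 20) mod 49 = 22 — verified.
Step 3: x = (11*22 + 20) mod 49 = 17 — consistent with the record.
Step 4: x = (11*17 + 20) mod 49 = 11 — no discrepancy.
Step 5: x = (11*11 + 20) mod 49 = 43 — matches.
Step 6: x = (11*43 + 20) mod 49 = 3 — the record has a different value.
First deviation found at step 6; the corrected entry is x = 3.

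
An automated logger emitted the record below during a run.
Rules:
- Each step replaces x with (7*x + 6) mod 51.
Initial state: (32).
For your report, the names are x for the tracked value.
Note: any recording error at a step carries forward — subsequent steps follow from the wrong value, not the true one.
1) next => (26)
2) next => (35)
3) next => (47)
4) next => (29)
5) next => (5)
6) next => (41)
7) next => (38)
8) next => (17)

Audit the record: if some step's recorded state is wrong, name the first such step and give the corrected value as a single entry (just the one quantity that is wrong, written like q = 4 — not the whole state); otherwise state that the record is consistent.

no error

step 1: x = (7*32 + 6) mod 51 = 26 -> same as recorded
step 2: x = (7*26 + 6) mod 51 = 35 -> matches
step 3: x = (7*35 + 6) mod 51 = 47 -> same as recorded
step 4: x = (7*47 + 6) mod 51 = 29 -> no discrepancy
step 5: x = (7*29 + 6) mod 51 = 5 -> confirmed correct
step 6: x = (7*5 + 6) mod 51 = 41 -> confirmed correct
step 7: x = (7*41 + 6) mod 51 = 38 -> confirmed correct
step 8: x = (7*38 + 6) mod 51 = 17 -> agrees with the record
Every step is consistent.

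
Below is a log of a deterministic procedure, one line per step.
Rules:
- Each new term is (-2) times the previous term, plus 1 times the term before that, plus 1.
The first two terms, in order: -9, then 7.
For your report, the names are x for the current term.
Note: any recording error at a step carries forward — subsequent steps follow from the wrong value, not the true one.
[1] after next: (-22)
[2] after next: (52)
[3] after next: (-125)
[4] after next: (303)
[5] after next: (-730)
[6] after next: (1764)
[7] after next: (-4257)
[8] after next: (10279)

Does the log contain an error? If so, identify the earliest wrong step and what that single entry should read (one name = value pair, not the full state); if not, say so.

no error

step 1: x = -2*(7) + (1)*(-9) + (1) = -22 -> checks out
step 2: x = -2*(-22) + (1)*(7) + (1) = 52 -> verified
step 3: x = -2*(52) + (1)*(-22) + (1) = -125 -> verified
step 4: x = -2*(-125) + (1)*(52) + (1) = 303 -> consistent with the log
step 5: x = -2*(303) + (1)*(-125) + (1) = -730 -> verified
step 6: x = -2*(-730) + (1)*(303) + (1) = 1764 -> no discrepancy
step 7: x = -2*(1764) + (1)*(-730) + (1) = -4257 -> verified
step 8: x = -2*(-4257) + (1)*(1764) + (1) = 10279 -> matches
Nothing is out of place; the run is error-free.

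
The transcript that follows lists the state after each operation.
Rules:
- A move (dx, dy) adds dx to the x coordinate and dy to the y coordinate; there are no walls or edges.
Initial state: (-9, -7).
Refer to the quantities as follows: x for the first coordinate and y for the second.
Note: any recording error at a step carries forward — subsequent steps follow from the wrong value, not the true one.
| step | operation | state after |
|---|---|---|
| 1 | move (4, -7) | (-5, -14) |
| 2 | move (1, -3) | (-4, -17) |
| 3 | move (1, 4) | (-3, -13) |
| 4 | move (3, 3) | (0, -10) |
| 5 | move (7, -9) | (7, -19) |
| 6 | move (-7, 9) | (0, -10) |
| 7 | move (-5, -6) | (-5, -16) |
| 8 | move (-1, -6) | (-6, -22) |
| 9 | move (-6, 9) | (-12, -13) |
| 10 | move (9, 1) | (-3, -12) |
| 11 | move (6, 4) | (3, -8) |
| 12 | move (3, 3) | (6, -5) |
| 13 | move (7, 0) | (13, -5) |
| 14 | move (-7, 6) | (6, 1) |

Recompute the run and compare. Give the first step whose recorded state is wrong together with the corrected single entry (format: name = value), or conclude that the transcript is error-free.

Recomputing the run from the initial state:
step 1: x = -5, y = -14
step 2: x = -4, y = -17
step 3: x = -3, y = -13
step 4: x = 0, y = -10
step 5: x = 7, y = -19
step 6: x = 0, y = -10
step 7: x = -5, y = -16
step 8: x = -6, y = -22
step 9: x = -12, y = -13
step 10: x = -3, y = -12
step 11: x = 3, y = -8
step 12: x = 6, y = -5
step 13: x = 13, y = -5
step 14: x = 6, y = 1
This matches the transcript at every step.

no error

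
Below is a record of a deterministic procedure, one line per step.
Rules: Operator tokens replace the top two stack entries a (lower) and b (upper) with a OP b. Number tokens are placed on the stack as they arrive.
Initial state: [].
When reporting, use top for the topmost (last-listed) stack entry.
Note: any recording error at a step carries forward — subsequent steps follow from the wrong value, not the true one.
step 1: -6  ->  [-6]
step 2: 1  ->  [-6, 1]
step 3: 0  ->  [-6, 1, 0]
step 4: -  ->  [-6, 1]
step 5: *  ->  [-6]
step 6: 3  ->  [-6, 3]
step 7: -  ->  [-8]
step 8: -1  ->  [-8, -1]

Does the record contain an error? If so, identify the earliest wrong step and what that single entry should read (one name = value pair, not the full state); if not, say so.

Step 1: push -6: top = -6 — matches.
Step 2: push 1: top = 1 — no discrepancy.
Step 3: push 0: top = 0 — in agreement.
Step 4: 1 - 0 = 1 — exactly as logged.
Step 5: -6 * 1 = -6 — consistent with the record.
Step 6: push 3: top = 3 — confirmed correct.
Step 7: -6 - 3 = -9 — the record disagrees here.
First deviation found at step 7; the corrected entry is top = -9.

step 7, top = -9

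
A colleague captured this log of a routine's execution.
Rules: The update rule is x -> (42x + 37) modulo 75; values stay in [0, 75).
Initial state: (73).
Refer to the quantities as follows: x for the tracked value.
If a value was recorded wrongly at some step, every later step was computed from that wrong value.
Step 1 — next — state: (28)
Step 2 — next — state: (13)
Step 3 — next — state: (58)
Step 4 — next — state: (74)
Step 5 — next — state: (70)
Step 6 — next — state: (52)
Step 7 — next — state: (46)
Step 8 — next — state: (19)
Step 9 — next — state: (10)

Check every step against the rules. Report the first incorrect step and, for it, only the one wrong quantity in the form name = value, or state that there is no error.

Step 1: x = (42*73 + 37) mod 75 = 28 — no discrepancy.
Step 2: x = (42*28 + 37) mod 75 = 13 — consistent with the log.
Step 3: x = (42*13 + 37) mod 75 = 58 — consistent with the log.
Step 4: x = (42*58 + 37) mod 75 = 73 — the recorded entry deviates here.
Conclusion: step 4 carries the first error; the entry should be x = 73.

step 4, x = 73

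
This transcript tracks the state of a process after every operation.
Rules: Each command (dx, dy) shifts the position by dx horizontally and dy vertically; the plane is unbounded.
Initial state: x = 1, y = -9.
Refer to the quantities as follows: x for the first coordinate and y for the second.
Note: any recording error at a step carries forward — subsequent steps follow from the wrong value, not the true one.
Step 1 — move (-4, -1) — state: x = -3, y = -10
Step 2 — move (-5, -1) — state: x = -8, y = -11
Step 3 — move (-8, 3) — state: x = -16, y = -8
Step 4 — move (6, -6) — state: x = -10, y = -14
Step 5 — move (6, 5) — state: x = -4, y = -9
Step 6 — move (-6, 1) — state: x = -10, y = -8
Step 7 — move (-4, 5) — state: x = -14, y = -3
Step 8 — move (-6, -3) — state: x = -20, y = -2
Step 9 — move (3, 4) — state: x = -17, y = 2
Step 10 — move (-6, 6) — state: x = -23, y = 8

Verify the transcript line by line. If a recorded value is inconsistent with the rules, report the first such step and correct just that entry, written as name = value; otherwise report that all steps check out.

step 8, y = -6

Recomputing the run from the initial state:
step 1: x = -3, y = -10
step 2: x = -8, y = -11
step 3: x = -16, y = -8
step 4: x = -10, y = -14
step 5: x = -4, y = -9
step 6: x = -10, y = -8
step 7: x = -14, y = -3
step 8: x = -20, y = -6
step 9: x = -17, y = -2
step 10: x = -23, y = 4
The first disagreement with the transcript is at step 8, where the value should be y = -6.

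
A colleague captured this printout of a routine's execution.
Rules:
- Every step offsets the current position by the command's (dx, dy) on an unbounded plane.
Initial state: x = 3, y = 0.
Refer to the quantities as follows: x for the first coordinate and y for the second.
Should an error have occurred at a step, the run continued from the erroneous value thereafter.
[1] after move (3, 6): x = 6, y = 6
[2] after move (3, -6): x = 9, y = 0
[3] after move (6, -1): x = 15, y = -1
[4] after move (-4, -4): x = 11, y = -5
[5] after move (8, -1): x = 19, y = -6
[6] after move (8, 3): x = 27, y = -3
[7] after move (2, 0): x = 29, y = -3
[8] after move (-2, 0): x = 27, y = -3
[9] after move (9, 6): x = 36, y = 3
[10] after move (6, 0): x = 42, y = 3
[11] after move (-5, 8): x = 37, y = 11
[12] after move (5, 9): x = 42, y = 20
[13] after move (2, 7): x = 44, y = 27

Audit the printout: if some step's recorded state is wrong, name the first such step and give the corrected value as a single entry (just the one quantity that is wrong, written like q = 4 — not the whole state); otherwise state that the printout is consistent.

no error

Recomputing the run from the initial state:
step 1: x = 6, y = 6
step 2: x = 9, y = 0
step 3: x = 15, y = -1
step 4: x = 11, y = -5
step 5: x = 19, y = -6
step 6: x = 27, y = -3
step 7: x = 29, y = -3
step 8: x = 27, y = -3
step 9: x = 36, y = 3
step 10: x = 42, y = 3
step 11: x = 37, y = 11
step 12: x = 42, y = 20
step 13: x = 44, y = 27
This matches the printout at every step.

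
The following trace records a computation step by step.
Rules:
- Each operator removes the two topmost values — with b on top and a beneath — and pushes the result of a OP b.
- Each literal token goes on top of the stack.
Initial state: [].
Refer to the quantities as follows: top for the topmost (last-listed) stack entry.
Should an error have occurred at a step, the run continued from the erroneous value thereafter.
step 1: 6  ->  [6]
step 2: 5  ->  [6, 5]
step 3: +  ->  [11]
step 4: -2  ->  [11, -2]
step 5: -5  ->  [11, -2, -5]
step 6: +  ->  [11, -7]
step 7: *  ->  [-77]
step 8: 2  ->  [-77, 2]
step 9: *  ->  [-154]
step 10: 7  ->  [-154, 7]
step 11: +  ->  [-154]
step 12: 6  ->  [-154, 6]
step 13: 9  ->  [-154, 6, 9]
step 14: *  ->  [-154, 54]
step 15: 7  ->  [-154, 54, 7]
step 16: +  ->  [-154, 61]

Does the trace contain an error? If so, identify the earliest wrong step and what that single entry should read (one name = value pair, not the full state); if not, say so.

Recomputing the run from the initial state:
step 1: [6]
step 2: [6, 5]
step 3: [11]
step 4: [11, -2]
step 5: [11, -2, -5]
step 6: [11, -7]
step 7: [-77]
step 8: [-77, 2]
step 9: [-154]
step 10: [-154, 7]
step 11: [-147]
step 12: [-147, 6]
step 13: [-147, 6, 9]
step 14: [-147, 54]
step 15: [-147, 54, 7]
step 16: [-147, 61]
The first disagreement with the trace is at step 11, where the value should be top = -147.

step 11, top = -147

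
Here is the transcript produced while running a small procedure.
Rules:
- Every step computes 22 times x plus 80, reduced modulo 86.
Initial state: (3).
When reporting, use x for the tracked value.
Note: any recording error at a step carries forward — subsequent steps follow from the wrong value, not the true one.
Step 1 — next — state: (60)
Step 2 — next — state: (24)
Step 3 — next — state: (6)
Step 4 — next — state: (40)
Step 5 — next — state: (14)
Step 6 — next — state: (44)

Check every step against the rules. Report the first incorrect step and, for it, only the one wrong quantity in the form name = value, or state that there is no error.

Step 1: x = (22*3 + 80) mod 86 = 60 — checks out.
Step 2: x = (22*60 + 80) mod 86 = 24 — confirmed correct.
Step 3: x = (22*24 + 80) mod 86 = 6 — verified.
Step 4: x = (22*6 + 80) mod 86 = 40 — confirmed correct.
Step 5: x = (22*40 + 80) mod 86 = 14 — exactly as logged.
Step 6: x = (22*14 + 80) mod 86 = 44 — no discrepancy.
The recomputation confirms every line.

no error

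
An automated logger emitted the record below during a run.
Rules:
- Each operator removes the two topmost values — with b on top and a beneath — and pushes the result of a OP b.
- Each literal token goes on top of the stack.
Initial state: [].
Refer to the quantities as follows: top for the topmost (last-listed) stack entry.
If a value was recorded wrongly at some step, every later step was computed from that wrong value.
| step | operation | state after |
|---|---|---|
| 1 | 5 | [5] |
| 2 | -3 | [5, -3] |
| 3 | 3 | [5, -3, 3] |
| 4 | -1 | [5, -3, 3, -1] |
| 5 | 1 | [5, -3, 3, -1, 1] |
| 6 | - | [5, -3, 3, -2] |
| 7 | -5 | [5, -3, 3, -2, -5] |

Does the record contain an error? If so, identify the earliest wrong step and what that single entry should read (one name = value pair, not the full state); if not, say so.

step 1: push 5: top = 5 -> exactly as logged
step 2: push -3: top = -3 -> in agreement
step 3: push 3: top = 3 -> in agreement
step 4: push -1: top = -1 -> same as recorded
step 5: push 1: top = 1 -> agrees with the record
step 6: -1 - 1 = -2 -> checks out
step 7: push -5: top = -5 -> agrees with the record
No step deviates from the rules.

no error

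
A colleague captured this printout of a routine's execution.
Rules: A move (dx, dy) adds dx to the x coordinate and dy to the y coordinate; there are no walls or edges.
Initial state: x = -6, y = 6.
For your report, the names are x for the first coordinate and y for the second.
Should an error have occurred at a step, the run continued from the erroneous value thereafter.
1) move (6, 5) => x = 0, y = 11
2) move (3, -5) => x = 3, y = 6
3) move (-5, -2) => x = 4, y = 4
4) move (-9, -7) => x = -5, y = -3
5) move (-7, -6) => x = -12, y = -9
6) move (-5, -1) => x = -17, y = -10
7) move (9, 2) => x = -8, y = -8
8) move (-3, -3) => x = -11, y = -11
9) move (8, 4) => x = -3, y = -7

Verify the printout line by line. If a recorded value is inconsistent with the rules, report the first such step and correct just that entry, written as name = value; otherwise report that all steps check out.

step 3, x = -2

Step 1: x = -6 + (6) = 0, y = 6 + (5) = 11 — checks out.
Step 2: x = 0 + (3) = 3, y = 11 + (-5) = 6 — checks out.
Step 3: x = 3 + (-5) = -2, y = 6 + (-2) = 4 — a discrepancy with the printout.
So the first discrepancy is step 3, where the right value is x = -2.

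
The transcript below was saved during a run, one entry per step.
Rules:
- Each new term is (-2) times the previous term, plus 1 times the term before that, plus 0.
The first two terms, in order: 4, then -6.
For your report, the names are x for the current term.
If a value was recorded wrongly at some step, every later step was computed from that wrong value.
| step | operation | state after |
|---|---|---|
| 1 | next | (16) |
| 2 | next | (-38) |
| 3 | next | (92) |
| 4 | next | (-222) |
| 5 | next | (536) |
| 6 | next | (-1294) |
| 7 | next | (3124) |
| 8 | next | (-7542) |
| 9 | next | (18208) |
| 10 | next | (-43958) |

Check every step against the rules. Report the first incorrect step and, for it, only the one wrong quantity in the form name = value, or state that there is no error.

Recomputing the run from the initial state:
step 1: x = 16
step 2: x = -38
step 3: x = 92
step 4: x = -222
step 5: x = 536
step 6: x = -1294
step 7: x = 3124
step 8: x = -7542
step 9: x = 18208
step 10: x = -43958
This matches the transcript at every step.

no error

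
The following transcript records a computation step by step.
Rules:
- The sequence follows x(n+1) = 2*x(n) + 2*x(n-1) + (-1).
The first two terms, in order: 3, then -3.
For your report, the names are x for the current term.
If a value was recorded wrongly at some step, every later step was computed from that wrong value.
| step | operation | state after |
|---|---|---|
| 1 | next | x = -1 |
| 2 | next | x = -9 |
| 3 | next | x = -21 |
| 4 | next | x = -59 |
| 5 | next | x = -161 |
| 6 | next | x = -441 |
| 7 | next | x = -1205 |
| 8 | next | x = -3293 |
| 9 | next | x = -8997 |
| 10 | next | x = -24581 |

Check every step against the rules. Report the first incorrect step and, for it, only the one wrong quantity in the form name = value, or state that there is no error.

1. x = 2*(-3) + (2)*(3) + (-1) = -1 (same as recorded)
2. x = 2*(-1) + (2)*(-3) + (-1) = -9 (exactly as logged)
3. x = 2*(-9) + (2)*(-1) + (-1) = -21 (agrees with the transcript)
4. x = 2*(-21) + (2)*(-9) + (-1) = -61 (the entry is off here)
The audit stops at step 4: the recorded entry is wrong and should be x = -61.

step 4, x = -61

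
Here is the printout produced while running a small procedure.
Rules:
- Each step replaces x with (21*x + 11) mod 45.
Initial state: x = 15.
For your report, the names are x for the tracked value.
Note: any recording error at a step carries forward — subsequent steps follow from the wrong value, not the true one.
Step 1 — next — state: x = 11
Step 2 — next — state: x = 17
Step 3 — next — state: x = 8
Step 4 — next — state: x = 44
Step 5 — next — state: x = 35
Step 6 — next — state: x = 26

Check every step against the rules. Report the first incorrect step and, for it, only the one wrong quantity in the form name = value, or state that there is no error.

Recomputing the run from the initial state:
step 1: x = 11
step 2: x = 17
step 3: x = 8
step 4: x = 44
step 5: x = 35
step 6: x = 26
This matches the printout at every step.

no error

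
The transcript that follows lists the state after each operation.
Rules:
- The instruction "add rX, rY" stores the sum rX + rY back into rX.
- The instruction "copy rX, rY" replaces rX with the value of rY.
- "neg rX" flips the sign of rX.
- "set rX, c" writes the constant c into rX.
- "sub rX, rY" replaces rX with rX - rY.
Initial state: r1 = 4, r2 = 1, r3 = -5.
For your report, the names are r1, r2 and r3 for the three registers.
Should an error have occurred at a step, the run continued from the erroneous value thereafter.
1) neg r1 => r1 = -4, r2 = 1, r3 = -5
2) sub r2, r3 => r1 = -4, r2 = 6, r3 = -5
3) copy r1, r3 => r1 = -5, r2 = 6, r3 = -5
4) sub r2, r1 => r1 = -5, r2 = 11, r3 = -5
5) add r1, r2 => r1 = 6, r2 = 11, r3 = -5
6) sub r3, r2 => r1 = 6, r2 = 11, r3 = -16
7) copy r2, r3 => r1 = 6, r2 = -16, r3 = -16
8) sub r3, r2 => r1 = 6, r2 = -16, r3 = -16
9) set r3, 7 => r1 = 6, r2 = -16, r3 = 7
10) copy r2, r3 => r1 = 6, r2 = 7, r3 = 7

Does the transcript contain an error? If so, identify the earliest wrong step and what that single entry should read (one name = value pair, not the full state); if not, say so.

step 8, r3 = 0

Recomputing the run from the initial state:
step 1: r1 = -4, r2 = 1, r3 = -5
step 2: r1 = -4, r2 = 6, r3 = -5
step 3: r1 = -5, r2 = 6, r3 = -5
step 4: r1 = -5, r2 = 11, r3 = -5
step 5: r1 = 6, r2 = 11, r3 = -5
step 6: r1 = 6, r2 = 11, r3 = -16
step 7: r1 = 6, r2 = -16, r3 = -16
step 8: r1 = 6, r2 = -16, r3 = 0
step 9: r1 = 6, r2 = -16, r3 = 7
step 10: r1 = 6, r2 = 7, r3 = 7
The first disagreement with the transcript is at step 8, where the value should be r3 = 0.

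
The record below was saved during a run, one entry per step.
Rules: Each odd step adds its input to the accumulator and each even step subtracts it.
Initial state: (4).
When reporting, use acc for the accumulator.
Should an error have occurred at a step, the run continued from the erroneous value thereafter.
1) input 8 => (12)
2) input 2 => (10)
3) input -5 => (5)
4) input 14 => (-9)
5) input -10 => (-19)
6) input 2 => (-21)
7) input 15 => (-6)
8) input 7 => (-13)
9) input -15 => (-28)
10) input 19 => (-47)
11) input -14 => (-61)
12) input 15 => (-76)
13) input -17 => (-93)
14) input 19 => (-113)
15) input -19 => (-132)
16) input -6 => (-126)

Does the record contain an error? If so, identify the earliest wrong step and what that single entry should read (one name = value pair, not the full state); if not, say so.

1. acc = 4 + 8 = 12 (in agreement)
2. acc = 12 - 2 = 10 (matches)
3. acc = 10 + -5 = 5 (same as recorded)
4. acc = 5 - 14 = -9 (agrees with the record)
5. acc = -9 + -10 = -19 (verified)
6. acc = -19 - 2 = -21 (exactly as logged)
7. acc = -21 + 15 = -6 (verified)
8. acc = -6 - 7 = -13 (in agreement)
9. acc = -13 + -15 = -28 (exactly as logged)
10. acc = -28 - 19 = -47 (consistent with the record)
11. acc = -47 + -14 = -61 (no discrepancy)
12. acc = -61 - 15 = -76 (confirmed correct)
13. acc = -76 + -17 = -93 (checks out)
14. acc = -93 - 19 = -112 (a discrepancy with the record)
The earliest wrong entry is at step 14: it should read acc = -112.

step 14, acc = -112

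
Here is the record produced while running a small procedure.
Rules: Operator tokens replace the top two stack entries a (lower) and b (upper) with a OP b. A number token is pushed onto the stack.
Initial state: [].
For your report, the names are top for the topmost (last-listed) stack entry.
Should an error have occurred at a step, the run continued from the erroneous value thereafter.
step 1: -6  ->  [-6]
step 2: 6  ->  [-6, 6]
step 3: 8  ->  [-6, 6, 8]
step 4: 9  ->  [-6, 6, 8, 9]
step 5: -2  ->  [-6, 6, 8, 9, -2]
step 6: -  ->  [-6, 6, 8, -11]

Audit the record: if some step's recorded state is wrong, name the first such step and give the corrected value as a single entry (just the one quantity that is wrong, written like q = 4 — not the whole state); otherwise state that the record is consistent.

step 6, top = 11

1. push -6: top = -6 (exactly as logged)
2. push 6: top = 6 (in agreement)
3. push 8: top = 8 (no discrepancy)
4. push 9: top = 9 (no discrepancy)
5. push -2: top = -2 (confirmed correct)
6. 9 - -2 = 11 (the recorded entry deviates here)
The audit stops at step 6: the recorded entry is wrong and should be top = 11.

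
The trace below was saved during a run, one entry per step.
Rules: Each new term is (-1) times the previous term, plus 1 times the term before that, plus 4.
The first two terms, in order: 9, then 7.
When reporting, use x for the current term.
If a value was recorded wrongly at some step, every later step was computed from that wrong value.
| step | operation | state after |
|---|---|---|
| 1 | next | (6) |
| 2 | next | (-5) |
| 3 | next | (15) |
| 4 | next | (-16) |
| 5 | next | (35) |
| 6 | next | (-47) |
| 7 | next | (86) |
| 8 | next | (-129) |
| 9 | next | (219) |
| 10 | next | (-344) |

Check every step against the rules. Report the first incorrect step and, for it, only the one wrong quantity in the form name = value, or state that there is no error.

step 2, x = 5

Recomputing the run from the initial state:
step 1: x = 6
step 2: x = 5
step 3: x = 5
step 4: x = 4
step 5: x = 5
step 6: x = 3
step 7: x = 6
step 8: x = 1
step 9: x = 9
step 10: x = -4
The first disagreement with the trace is at step 2, where the value should be x = 5.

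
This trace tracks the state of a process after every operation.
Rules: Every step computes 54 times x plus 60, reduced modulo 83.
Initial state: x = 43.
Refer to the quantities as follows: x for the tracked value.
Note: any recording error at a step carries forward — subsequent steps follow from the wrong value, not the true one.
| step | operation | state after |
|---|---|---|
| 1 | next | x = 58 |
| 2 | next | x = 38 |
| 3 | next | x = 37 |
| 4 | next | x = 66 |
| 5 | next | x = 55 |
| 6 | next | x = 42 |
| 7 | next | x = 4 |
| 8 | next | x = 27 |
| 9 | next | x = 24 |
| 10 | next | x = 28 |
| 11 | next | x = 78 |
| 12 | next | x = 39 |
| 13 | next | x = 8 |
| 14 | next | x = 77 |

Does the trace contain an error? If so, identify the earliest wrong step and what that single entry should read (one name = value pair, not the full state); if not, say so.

no error

1. x = (54*43 + 60) mod 83 = 58 (same as recorded)
2. x = (54*58 + 60) mod 83 = 38 (same as recorded)
3. x = (54*38 + 60) mod 83 = 37 (matches)
4. x = (54*37 + 60) mod 83 = 66 (same as recorded)
5. x = (54*66 + 60) mod 83 = 55 (consistent with the trace)
6. x = (54*55 + 60) mod 83 = 42 (same as recorded)
7. x = (54*42 + 60) mod 83 = 4 (matches)
8. x = (54*4 + 60) mod 83 = 27 (exactly as logged)
9. x = (54*27 + 60) mod 83 = 24 (same as recorded)
10. x = (54*24 + 60) mod 83 = 28 (checks out)
11. x = (54*28 + 60) mod 83 = 78 (confirmed correct)
12. x = (54*78 + 60) mod 83 = 39 (checks out)
13. x = (54*39 + 60) mod 83 = 8 (checks out)
14. x = (54*8 + 60) mod 83 = 77 (checks out)
Every step is consistent.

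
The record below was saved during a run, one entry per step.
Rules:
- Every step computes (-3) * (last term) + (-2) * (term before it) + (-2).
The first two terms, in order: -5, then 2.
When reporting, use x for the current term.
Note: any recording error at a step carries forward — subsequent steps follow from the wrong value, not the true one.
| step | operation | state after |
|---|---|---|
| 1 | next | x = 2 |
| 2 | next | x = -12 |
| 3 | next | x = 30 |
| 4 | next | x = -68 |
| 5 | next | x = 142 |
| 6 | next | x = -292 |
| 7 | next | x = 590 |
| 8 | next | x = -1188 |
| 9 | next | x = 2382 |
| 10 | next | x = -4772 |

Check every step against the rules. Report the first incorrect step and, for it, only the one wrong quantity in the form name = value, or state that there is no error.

no error

Recomputing the run from the initial state:
step 1: x = 2
step 2: x = -12
step 3: x = 30
step 4: x = -68
step 5: x = 142
step 6: x = -292
step 7: x = 590
step 8: x = -1188
step 9: x = 2382
step 10: x = -4772
This matches the record at every step.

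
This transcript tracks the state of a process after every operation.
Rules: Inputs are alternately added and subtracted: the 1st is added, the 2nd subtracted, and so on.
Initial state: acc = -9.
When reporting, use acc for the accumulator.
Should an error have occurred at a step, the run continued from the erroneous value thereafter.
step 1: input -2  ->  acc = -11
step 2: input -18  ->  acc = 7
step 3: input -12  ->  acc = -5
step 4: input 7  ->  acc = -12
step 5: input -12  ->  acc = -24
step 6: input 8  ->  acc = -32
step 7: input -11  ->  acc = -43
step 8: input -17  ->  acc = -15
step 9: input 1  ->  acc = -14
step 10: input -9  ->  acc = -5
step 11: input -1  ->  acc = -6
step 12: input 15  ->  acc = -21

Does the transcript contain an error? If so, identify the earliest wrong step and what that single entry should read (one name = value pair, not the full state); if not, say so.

step 8, acc = -26

1. acc = -9 + -2 = -11 (same as recorded)
2. acc = -11 - -18 = 7 (checks out)
3. acc = 7 + -12 = -5 (same as recorded)
4. acc = -5 - 7 = -12 (in agreement)
5. acc = -12 + -12 = -24 (matches)
6. acc = -24 - 8 = -32 (verified)
7. acc = -32 + -11 = -43 (checks out)
8. acc = -43 - -17 = -26 (the recorded entry deviates here)
First incorrect step: 8; the correct value is acc = -26.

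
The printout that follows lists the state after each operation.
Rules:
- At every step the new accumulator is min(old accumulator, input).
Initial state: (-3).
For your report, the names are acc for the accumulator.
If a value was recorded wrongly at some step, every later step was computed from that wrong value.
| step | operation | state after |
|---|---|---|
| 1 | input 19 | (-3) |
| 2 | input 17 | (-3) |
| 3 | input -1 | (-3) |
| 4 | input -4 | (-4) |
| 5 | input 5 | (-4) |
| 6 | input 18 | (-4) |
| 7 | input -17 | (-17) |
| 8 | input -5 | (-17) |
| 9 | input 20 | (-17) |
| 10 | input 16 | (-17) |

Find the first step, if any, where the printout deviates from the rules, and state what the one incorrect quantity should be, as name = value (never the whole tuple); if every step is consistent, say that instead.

no error

Step 1: acc = min(-3, 19) = -3 — agrees with the printout.
Step 2: acc = min(-3, 17) = -3 — in agreement.
Step 3: acc = min(-3, -1) = -3 — confirmed correct.
Step 4: acc = min(-3, -4) = -4 — confirmed correct.
Step 5: acc = min(-4, 5) = -4 — no discrepancy.
Step 6: acc = min(-4, 18) = -4 — checks out.
Step 7: acc = min(-4, -17) = -17 — consistent with the printout.
Step 8: acc = min(-17, -5) = -17 — agrees with the printout.
Step 9: acc = min(-17, 20) = -17 — same as recorded.
Step 10: acc = min(-17, 16) = -17 — consistent with the printout.
The recomputation confirms every line.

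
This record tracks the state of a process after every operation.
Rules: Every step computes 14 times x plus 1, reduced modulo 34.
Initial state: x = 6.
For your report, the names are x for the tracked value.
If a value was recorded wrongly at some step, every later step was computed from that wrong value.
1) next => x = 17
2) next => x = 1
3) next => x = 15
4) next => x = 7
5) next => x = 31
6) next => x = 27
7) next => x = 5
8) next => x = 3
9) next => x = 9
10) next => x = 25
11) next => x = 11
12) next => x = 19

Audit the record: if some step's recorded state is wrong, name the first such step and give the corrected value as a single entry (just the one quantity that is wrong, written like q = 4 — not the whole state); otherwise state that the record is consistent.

1. x = (14*6 + 1) mod 34 = 17 (consistent with the record)
2. x = (14*17 + 1) mod 34 = 1 (in agreement)
3. x = (14*1 + 1) mod 34 = 15 (matches)
4. x = (14*15 + 1) mod 34 = 7 (verified)
5. x = (14*7 + 1) mod 34 = 31 (verified)
6. x = (14*31 + 1) mod 34 = 27 (matches)
7. x = (14*27 + 1) mod 34 = 5 (matches)
8. x = (14*5 + 1) mod 34 = 3 (verified)
9. x = (14*3 + 1) mod 34 = 9 (agrees with the record)
10. x = (14*9 + 1) mod 34 = 25 (in agreement)
11. x = (14*25 + 1) mod 34 = 11 (same as recorded)
12. x = (14*11 + 1) mod 34 = 19 (same as recorded)
All entries verified; no error found.

no error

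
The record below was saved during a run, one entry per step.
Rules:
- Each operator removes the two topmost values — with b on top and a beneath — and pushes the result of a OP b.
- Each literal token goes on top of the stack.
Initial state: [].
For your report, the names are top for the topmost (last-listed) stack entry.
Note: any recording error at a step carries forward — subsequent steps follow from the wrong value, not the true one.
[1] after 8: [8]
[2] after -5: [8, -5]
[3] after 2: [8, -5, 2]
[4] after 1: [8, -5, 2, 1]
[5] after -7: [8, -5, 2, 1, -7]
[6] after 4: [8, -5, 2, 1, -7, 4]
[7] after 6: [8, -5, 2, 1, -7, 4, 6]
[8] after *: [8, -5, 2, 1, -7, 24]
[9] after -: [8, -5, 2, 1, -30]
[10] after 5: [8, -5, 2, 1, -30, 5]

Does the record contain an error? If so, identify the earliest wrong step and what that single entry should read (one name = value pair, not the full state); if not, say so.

1. push 8: top = 8 (confirmed correct)
2. push -5: top = -5 (exactly as logged)
3. push 2: top = 2 (matches)
4. push 1: top = 1 (exactly as logged)
5. push -7: top = -7 (confirmed correct)
6. push 4: top = 4 (confirmed correct)
7. push 6: top = 6 (verified)
8. 4 * 6 = 24 (checks out)
9. -7 - 24 = -31 (first mismatch against the record)
The audit stops at step 9: the recorded entry is wrong and should be top = -31.

step 9, top = -31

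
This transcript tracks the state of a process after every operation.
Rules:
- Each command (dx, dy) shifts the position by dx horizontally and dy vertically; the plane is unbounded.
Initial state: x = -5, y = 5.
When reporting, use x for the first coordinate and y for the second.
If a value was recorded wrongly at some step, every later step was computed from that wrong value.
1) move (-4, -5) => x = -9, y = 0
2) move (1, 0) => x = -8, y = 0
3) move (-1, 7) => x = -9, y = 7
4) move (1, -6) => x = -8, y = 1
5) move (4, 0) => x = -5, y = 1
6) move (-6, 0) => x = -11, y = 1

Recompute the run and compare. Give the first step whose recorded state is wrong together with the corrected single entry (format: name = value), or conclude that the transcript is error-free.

Recomputing the run from the initial state:
step 1: x = -9, y = 0
step 2: x = -8, y = 0
step 3: x = -9, y = 7
step 4: x = -8, y = 1
step 5: x = -4, y = 1
step 6: x = -10, y = 1
The first disagreement with the transcript is at step 5, where the value should be x = -4.

step 5, x = -4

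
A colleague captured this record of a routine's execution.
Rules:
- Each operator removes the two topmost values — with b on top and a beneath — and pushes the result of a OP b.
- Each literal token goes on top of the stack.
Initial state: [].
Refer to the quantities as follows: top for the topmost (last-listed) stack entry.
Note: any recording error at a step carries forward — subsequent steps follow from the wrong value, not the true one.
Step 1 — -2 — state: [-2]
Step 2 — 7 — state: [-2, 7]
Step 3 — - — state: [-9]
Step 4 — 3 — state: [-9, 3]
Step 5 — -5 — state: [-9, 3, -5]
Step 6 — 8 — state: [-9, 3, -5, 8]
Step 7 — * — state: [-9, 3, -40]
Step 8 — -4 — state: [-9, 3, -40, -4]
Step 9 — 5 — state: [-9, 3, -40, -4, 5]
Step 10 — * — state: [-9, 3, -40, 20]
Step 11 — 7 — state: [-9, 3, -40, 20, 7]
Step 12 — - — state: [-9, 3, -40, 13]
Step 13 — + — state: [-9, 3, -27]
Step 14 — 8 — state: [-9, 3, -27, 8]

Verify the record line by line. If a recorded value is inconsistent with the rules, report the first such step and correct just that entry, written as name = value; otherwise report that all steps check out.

Step 1: push -2: top = -2 — no discrepancy.
Step 2: push 7: top = 7 — matches.
Step 3: -2 - 7 = -9 — agrees with the record.
Step 4: push 3: top = 3 — consistent with the record.
Step 5: push -5: top = -5 — no discrepancy.
Step 6: push 8: top = 8 — verified.
Step 7: -5 * 8 = -40 — in agreement.
Step 8: push -4: top = -4 — no discrepancy.
Step 9: push 5: top = 5 — exactly as logged.
Step 10: -4 * 5 = -20 — not what was recorded.
That makes step 10 the first incorrect line — top = -20 is what it should show.

step 10, top = -20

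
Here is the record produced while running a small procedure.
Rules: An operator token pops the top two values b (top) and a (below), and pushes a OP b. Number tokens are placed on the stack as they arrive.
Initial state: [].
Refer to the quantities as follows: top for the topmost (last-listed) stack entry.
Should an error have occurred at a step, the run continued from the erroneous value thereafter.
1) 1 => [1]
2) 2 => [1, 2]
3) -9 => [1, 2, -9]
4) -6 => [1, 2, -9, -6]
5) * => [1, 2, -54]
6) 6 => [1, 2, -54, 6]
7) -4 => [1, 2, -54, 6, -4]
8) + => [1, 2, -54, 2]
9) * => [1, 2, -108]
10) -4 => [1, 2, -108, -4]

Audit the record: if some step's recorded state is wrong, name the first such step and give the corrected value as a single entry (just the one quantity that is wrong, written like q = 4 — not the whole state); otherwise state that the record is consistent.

1. push 1: top = 1 (in agreement)
2. push 2: top = 2 (agrees with the record)
3. push -9: top = -9 (no discrepancy)
4. push -6: top = -6 (in agreement)
5. -9 * -6 = 54 (the record has a different value)
Step 5 is the first one off; corrected, top = 54.

step 5, top = 54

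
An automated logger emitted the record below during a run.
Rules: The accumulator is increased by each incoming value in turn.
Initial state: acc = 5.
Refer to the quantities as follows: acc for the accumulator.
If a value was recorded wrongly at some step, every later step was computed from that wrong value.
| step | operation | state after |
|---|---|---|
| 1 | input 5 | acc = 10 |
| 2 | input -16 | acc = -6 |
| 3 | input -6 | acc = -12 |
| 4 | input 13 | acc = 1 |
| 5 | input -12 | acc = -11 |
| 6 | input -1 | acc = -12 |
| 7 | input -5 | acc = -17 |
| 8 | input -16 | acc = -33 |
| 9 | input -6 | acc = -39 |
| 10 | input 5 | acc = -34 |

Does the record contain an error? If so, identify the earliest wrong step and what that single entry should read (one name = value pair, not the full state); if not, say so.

Step 1: acc = 5 + 5 = 10 — checks out.
Step 2: acc = 10 + -16 = -6 — checks out.
Step 3: acc = -6 + -6 = -12 — consistent with the record.
Step 4: acc = -12 + 13 = 1 — exactly as logged.
Step 5: acc = 1 + -12 = -11 — no discrepancy.
Step 6: acc = -11 + -1 = -12 — same as recorded.
Step 7: acc = -12 + -5 = -17 — exactly as logged.
Step 8: acc = -17 + -16 = -33 — confirmed correct.
Step 9: acc = -33 + -6 = -39 — confirmed correct.
Step 10: acc = -39 + 5 = -34 — confirmed correct.
Every step is consistent.

no error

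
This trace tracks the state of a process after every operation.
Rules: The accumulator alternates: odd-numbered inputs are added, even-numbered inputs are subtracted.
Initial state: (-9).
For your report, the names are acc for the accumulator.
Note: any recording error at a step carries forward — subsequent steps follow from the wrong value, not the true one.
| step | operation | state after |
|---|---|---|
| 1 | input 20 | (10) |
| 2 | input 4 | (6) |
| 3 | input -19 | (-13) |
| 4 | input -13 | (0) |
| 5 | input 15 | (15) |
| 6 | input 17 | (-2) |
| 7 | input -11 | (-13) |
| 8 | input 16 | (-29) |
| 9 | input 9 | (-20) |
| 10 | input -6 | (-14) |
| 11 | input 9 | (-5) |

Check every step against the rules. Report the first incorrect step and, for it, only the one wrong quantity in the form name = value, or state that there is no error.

step 1, acc = 11

1. acc = -9 + 20 = 11 (the recorded entry deviates here)
The audit stops at step 1: the recorded entry is wrong and should be acc = 11.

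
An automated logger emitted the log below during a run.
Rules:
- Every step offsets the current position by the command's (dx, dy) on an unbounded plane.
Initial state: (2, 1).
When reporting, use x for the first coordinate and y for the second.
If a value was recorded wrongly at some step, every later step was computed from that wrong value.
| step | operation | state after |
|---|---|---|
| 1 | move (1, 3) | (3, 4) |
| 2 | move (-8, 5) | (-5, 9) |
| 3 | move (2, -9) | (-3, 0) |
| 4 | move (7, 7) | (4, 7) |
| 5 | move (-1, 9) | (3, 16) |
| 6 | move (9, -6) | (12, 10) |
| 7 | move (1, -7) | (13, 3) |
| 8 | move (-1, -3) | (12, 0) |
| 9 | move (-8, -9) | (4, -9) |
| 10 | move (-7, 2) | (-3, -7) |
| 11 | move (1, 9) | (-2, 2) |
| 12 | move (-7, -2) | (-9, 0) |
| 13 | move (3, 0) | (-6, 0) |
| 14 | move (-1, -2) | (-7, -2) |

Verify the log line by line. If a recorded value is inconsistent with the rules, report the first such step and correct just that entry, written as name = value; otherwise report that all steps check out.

no error

Recomputing the run from the initial state:
step 1: x = 3, y = 4
step 2: x = -5, y = 9
step 3: x = -3, y = 0
step 4: x = 4, y = 7
step 5: x = 3, y = 16
step 6: x = 12, y = 10
step 7: x = 13, y = 3
step 8: x = 12, y = 0
step 9: x = 4, y = -9
step 10: x = -3, y = -7
step 11: x = -2, y = 2
step 12: x = -9, y = 0
step 13: x = -6, y = 0
step 14: x = -7, y = -2
This matches the log at every step.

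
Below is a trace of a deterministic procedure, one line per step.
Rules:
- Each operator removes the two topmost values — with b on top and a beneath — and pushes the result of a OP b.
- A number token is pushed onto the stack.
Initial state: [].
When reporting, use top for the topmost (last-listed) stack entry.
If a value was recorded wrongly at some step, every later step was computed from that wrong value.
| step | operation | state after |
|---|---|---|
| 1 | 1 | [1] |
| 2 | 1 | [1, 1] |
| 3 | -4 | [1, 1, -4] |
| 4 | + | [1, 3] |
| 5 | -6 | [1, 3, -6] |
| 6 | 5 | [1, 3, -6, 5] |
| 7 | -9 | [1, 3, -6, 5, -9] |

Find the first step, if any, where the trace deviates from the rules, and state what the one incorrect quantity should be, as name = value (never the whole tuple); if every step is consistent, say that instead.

Recomputing the run from the initial state:
step 1: [1]
step 2: [1, 1]
step 3: [1, 1, -4]
step 4: [1, -3]
step 5: [1, -3, -6]
step 6: [1, -3, -6, 5]
step 7: [1, -3, -6, 5, -9]
The first disagreement with the trace is at step 4, where the value should be top = -3.

step 4, top = -3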